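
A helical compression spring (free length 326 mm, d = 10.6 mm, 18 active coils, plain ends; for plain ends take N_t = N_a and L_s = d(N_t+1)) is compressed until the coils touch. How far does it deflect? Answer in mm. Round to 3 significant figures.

N_t = 18; L_s = 10.6·19 = 201.4 mm
δ_solid = L₀ − L_s = 326 − 201.4 = 124.6 mm

125 mm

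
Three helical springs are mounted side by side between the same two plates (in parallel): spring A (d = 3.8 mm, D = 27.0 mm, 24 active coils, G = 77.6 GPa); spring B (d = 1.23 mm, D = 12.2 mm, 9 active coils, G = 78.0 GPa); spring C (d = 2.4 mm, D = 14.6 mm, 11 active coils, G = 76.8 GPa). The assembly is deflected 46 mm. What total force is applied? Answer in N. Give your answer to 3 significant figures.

688 N

k_A = Gd⁴/(8D³N_a) = (77.6×10³)(3.8⁴)/(8·27.0³·24) = 4.2816 N/mm
k_B = Gd⁴/(8D³N_a) = (78.0×10³)(1.23⁴)/(8·12.2³·9) = 1.3655 N/mm
k_C = Gd⁴/(8D³N_a) = (76.8×10³)(2.4⁴)/(8·14.6³·11) = 9.3039 N/mm
Parallel: k_eq = 4.2816 + 1.3655 + 9.3039 = 14.951 N/mm
F = k_eq·δ = 14.951·46 = 687.75 N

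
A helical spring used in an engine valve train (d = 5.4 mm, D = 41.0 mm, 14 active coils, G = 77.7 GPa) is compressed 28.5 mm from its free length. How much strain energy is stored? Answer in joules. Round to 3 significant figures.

3.48 J

k = Gd⁴/(8D³N_a) = (77.7×10³)(5.4⁴)/(8·41.0³·14) = 8.5591 N/mm
U = ½kδ² = 0.5 × 8.5591 × 28.5² = 3476.1 N·mm = 3.4761 J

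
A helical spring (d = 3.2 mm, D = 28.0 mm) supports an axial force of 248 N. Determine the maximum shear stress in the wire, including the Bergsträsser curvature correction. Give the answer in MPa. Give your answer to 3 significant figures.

624 MPa

Spring index C = D/d = 28.0/3.2 = 8.7500
K_B = (4C+2)/(4C−3) = 37.000/32.000 = 1.1562
τ₀ = 8FD/(πd³) = 8·248·28.0/(π·3.2³) = 55552/102.94 = 539.63 MPa
τ_max = K·τ₀ = 1.1562 × 539.63 = 623.95 MPa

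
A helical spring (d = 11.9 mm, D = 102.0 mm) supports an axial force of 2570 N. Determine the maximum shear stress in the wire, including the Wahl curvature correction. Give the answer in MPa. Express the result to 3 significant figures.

464 MPa

Spring index C = D/d = 102.0/11.9 = 8.5714
K_W = (4C−1)/(4C−4) + 0.615/C = 33.286/30.286 + 0.0717 = 1.1708
τ₀ = 8FD/(πd³) = 8·2570·102.0/(π·11.9³) = 2.09712e+06/5294.1 = 396.13 MPa
τ_max = K·τ₀ = 1.1708 × 396.13 = 463.79 MPa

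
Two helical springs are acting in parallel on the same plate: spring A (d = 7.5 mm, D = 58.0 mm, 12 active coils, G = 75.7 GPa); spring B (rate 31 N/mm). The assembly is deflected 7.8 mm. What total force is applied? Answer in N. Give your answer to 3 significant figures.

342 N

k_A = Gd⁴/(8D³N_a) = (75.7×10³)(7.5⁴)/(8·58.0³·12) = 12.788 N/mm
Parallel: k_eq = 12.788 + 31 = 43.788 N/mm
F = k_eq·δ = 43.788·7.8 = 341.54 N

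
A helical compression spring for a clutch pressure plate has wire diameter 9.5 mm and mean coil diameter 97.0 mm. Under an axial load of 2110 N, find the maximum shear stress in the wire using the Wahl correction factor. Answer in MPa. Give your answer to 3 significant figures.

Spring index C = D/d = 97.0/9.5 = 10.2105
K_W = (4C−1)/(4C−4) + 0.615/C = 39.842/36.842 + 0.0602 = 1.1417
τ₀ = 8FD/(πd³) = 8·2110·97.0/(π·9.5³) = 1.63736e+06/2693.5 = 607.89 MPa
τ_max = K·τ₀ = 1.1417 × 607.89 = 694 MPa

694 MPa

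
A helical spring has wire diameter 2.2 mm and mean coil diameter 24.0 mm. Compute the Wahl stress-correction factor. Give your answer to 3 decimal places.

1.132

C = D/d = 24.0/2.2 = 10.9091
K_W = (4C−1)/(4C−4) + 0.615/C = 42.636/39.636 + 0.0564 = 1.1321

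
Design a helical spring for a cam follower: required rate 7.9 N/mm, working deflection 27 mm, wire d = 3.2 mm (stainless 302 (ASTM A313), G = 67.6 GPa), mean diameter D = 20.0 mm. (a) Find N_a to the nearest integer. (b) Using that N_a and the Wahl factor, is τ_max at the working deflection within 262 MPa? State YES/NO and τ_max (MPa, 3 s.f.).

N_a = Gd⁴/(8D³k) = (67.6×10³)(3.2⁴)/(8·20.0³·7.9) = 14.02 → N_a = 14
Actual rate k = Gd⁴/(8D³·14) = 7.9111 N/mm
Working load F = kδ = 7.9111·27 = 213.6 N
C = 20.0/3.2 = 6.2500; K_W = (4C−1)/(4C−4)+0.615/C = 1.2413
τ_max = K_W·8FD/(πd³) = 1.2413·331.99 = 412.08 MPa
τ_max > 262 MPa → exceeds allowable

(a) 14 coils; (b) NO, τ_max = 412 MPa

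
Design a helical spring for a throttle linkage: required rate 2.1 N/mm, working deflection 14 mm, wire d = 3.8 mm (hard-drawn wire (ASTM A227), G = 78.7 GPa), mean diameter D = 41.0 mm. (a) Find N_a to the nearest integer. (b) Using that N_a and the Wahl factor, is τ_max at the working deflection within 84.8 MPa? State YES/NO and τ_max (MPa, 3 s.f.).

N_a = Gd⁴/(8D³k) = (78.7×10³)(3.8⁴)/(8·41.0³·2.1) = 14.17 → N_a = 14
Actual rate k = Gd⁴/(8D³·14) = 2.1259 N/mm
Working load F = kδ = 2.1259·14 = 29.762 N
C = 41.0/3.8 = 10.7895; K_W = (4C−1)/(4C−4)+0.615/C = 1.1336
τ_max = K_W·8FD/(πd³) = 1.1336·56.629 = 64.196 MPa
τ_max ≤ 84.8 MPa → acceptable

(a) 14 coils; (b) YES, τ_max = 64.2 MPa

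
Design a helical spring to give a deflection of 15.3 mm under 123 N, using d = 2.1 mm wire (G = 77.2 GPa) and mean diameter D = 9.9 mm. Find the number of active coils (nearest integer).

24

Required rate k = F/δ = 123/15.3 = 8.0392 N/mm
N_a = Gd⁴/(8D³k) = (77.2×10³ × 2.1⁴)/(8 × 9.9³ × 8.0392)
    = 1.50139e+06 / 62403.5 = 24.06 → 24 coils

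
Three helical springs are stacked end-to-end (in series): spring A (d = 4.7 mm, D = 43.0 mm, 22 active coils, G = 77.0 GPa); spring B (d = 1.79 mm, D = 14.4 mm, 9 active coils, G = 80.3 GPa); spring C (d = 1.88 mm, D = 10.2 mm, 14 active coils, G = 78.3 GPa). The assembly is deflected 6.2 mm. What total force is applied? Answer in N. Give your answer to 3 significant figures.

8.21 N

k_A = Gd⁴/(8D³N_a) = (77.0×10³)(4.7⁴)/(8·43.0³·22) = 2.6851 N/mm
k_B = Gd⁴/(8D³N_a) = (80.3×10³)(1.79⁴)/(8·14.4³·9) = 3.8345 N/mm
k_C = Gd⁴/(8D³N_a) = (78.3×10³)(1.88⁴)/(8·10.2³·14) = 8.2295 N/mm
Series: 1/k_eq = 1/2.6851 + 1/3.8345 + 1/8.2295 = 0.75473; k_eq = 1.325 N/mm
F = k_eq·δ = 1.325·6.2 = 8.2149 N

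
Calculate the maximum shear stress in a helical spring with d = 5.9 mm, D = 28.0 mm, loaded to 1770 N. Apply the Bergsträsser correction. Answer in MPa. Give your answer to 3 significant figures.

Spring index C = D/d = 28.0/5.9 = 4.7458
K_B = (4C+2)/(4C−3) = 20.983/15.983 = 1.3128
τ₀ = 8FD/(πd³) = 8·1770·28.0/(π·5.9³) = 396480/645.22 = 614.49 MPa
τ_max = K·τ₀ = 1.3128 × 614.49 = 806.72 MPa

807 MPa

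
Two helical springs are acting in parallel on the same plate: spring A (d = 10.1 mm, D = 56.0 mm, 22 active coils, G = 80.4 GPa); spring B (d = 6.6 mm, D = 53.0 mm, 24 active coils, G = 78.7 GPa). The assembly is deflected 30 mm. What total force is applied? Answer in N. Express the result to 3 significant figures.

k_A = Gd⁴/(8D³N_a) = (80.4×10³)(10.1⁴)/(8·56.0³·22) = 27.069 N/mm
k_B = Gd⁴/(8D³N_a) = (78.7×10³)(6.6⁴)/(8·53.0³·24) = 5.2242 N/mm
Parallel: k_eq = 27.069 + 5.2242 = 32.293 N/mm
F = k_eq·δ = 32.293·30 = 968.78 N

969 N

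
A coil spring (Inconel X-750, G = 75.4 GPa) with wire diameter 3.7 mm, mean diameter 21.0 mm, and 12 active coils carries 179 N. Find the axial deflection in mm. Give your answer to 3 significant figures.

k = Gd⁴/(8D³N_a) = (75.4×10³)(3.7⁴)/(8·21.0³·12) = 15.895 N/mm
δ = F/k = 179 / 15.895 = 11.262 mm

11.3 mm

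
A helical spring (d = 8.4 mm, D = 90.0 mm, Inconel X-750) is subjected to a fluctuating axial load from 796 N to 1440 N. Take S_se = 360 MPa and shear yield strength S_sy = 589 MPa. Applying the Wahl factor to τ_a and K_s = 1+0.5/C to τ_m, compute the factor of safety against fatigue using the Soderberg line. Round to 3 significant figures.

0.862

C = D/d = 90.0/8.4 = 10.7143; K_W = (4C−1)/(4C−4)+0.615/C = 1.1346; K_s = 1+0.5/C = 1.0467
F_a = (F_max−F_min)/2 = 322 N; F_m = (F_max+F_min)/2 = 1118 N
τ_a = K_W·8F_aD/(πd³) = 1.1346 × 124.51 = 141.27 MPa
τ_m = K_s·8F_mD/(πd³) = 1.0467 × 432.3 = 452.48 MPa
Soderberg: 1/n_f = τ_a/S_se + τ_m/S_sy = 141.27/360 + 452.48/589 = 0.39241 + 0.76821 = 1.1606
n_f = 1/1.1606 = 0.8616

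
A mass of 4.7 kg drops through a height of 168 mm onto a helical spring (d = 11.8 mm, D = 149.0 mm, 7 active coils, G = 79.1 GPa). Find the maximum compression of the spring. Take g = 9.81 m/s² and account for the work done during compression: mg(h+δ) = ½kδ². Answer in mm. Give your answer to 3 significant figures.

49.2 mm

k = Gd⁴/(8D³N_a) = (79.1×10³)(11.8⁴)/(8·149.0³·7) = 8.2786 N/mm
W = mg = 4.7 × 9.81 = 46.107 N
½kδ² − Wδ − Wh = 0 → δ = (W + √(W² + 2kWh))/k
δ = (46.107 + √(2125.9 + 128252))/8.2786 = (46.107 + 361.08)/8.2786 = 49.185 mm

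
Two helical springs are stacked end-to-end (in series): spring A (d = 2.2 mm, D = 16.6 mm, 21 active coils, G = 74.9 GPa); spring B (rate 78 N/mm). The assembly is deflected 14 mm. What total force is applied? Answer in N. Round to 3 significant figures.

k_A = Gd⁴/(8D³N_a) = (74.9×10³)(2.2⁴)/(8·16.6³·21) = 2.2832 N/mm
Series: 1/k_eq = 1/2.2832 + 1/78 = 0.45081; k_eq = 2.2182 N/mm
F = k_eq·δ = 2.2182·14 = 31.055 N

31.1 N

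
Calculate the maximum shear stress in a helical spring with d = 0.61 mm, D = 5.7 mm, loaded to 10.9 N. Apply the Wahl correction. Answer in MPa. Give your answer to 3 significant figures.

Spring index C = D/d = 5.7/0.61 = 9.3443
K_W = (4C−1)/(4C−4) + 0.615/C = 36.377/33.377 + 0.0658 = 1.1557
τ₀ = 8FD/(πd³) = 8·10.9·5.7/(π·0.61³) = 497.04/0.71308 = 697.03 MPa
τ_max = K·τ₀ = 1.1557 × 697.03 = 805.56 MPa

806 MPa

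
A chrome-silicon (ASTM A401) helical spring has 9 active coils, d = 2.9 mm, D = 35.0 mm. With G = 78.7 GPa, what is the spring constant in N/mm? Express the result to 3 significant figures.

k = Gd⁴/(8D³N_a) = (78.7×10³ × 2.9⁴) / (8 × 35.0³ × 9)
  = 5.5663e+06 / 3.087e+06 = 1.8031 N/mm

1.80 N/mm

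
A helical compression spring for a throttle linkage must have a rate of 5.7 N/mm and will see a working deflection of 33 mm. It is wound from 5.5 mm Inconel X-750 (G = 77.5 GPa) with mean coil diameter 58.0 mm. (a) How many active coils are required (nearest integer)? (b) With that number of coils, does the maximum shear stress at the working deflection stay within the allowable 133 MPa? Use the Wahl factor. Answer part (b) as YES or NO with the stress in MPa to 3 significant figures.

(a) 8 coils; (b) NO, τ_max = 189 MPa

N_a = Gd⁴/(8D³k) = (77.5×10³)(5.5⁴)/(8·58.0³·5.7) = 7.971 → N_a = 8
Actual rate k = Gd⁴/(8D³·8) = 5.6792 N/mm
Working load F = kδ = 5.6792·33 = 187.41 N
C = 58.0/5.5 = 10.5455; K_W = (4C−1)/(4C−4)+0.615/C = 1.1369
τ_max = K_W·8FD/(πd³) = 1.1369·166.37 = 189.15 MPa
τ_max > 133 MPa → exceeds allowable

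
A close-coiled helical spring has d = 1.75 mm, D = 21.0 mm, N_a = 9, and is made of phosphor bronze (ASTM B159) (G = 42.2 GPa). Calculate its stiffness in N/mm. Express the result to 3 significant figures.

k = Gd⁴/(8D³N_a) = (42.2×10³ × 1.75⁴) / (8 × 21.0³ × 9)
  = 395790 / 666792 = 0.59357 N/mm

0.594 N/mm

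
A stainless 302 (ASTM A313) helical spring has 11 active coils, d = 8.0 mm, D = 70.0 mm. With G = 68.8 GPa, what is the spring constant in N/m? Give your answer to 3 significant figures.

9340 N/m

k = Gd⁴/(8D³N_a) = (68.8×10³ × 8.0⁴) / (8 × 70.0³ × 11)
  = 2.81805e+08 / 3.0184e+07 = 9.3362 N/mm = 9336.2 N/m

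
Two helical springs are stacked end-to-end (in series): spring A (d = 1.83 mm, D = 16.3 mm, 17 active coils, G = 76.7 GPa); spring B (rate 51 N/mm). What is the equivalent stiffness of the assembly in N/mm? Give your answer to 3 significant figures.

k_A = Gd⁴/(8D³N_a) = (76.7×10³)(1.83⁴)/(8·16.3³·17) = 1.4605 N/mm
Series: 1/k_eq = 1/1.4605 + 1/51 = 0.70431; k_eq = 1.4198 N/mm

1.42 N/mm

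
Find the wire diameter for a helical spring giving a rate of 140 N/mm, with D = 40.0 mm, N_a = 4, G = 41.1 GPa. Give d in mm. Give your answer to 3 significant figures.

d = (8D³N_a·k / G)^(1/4) = (8·40.0³·4·140 / (41.1×10³))^0.25
  = (6976.2)^0.25 = 9.1391 mm

9.14 mm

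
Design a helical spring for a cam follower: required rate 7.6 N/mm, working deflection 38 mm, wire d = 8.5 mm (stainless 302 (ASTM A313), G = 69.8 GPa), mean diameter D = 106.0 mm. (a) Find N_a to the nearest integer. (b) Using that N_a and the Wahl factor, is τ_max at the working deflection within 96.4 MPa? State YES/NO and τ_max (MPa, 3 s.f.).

(a) 5 coils; (b) NO, τ_max = 142 MPa

N_a = Gd⁴/(8D³k) = (69.8×10³)(8.5⁴)/(8·106.0³·7.6) = 5.032 → N_a = 5
Actual rate k = Gd⁴/(8D³·5) = 7.6481 N/mm
Working load F = kδ = 7.6481·38 = 290.63 N
C = 106.0/8.5 = 12.4706; K_W = (4C−1)/(4C−4)+0.615/C = 1.1147
τ_max = K_W·8FD/(πd³) = 1.1147·127.74 = 142.39 MPa
τ_max > 96.4 MPa → exceeds allowable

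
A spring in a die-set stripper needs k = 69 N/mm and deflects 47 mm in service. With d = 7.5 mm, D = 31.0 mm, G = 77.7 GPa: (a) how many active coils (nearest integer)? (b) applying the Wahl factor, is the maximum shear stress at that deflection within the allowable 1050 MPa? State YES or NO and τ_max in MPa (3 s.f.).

N_a = Gd⁴/(8D³k) = (77.7×10³)(7.5⁴)/(8·31.0³·69) = 14.95 → N_a = 15
Actual rate k = Gd⁴/(8D³·15) = 68.77 N/mm
Working load F = kδ = 68.77·47 = 3232.2 N
C = 31.0/7.5 = 4.1333; K_W = (4C−1)/(4C−4)+0.615/C = 1.3882
τ_max = K_W·8FD/(πd³) = 1.3882·604.81 = 839.56 MPa
τ_max ≤ 1050 MPa → acceptable

(a) 15 coils; (b) YES, τ_max = 840 MPa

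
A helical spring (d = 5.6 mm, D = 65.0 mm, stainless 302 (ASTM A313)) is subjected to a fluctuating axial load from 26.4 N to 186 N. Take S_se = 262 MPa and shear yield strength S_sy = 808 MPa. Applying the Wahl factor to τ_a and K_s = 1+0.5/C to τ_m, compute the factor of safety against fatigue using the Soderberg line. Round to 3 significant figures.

C = D/d = 65.0/5.6 = 11.6071; K_W = (4C−1)/(4C−4)+0.615/C = 1.1237; K_s = 1+0.5/C = 1.0431
F_a = (F_max−F_min)/2 = 79.8 N; F_m = (F_max+F_min)/2 = 106.2 N
τ_a = K_W·8F_aD/(πd³) = 1.1237 × 75.213 = 84.516 MPa
τ_m = K_s·8F_mD/(πd³) = 1.0431 × 100.1 = 104.41 MPa
Soderberg: 1/n_f = τ_a/S_se + τ_m/S_sy = 84.516/262 + 104.41/808 = 0.32258 + 0.12922 = 0.4518
n_f = 1/0.4518 = 2.213

2.21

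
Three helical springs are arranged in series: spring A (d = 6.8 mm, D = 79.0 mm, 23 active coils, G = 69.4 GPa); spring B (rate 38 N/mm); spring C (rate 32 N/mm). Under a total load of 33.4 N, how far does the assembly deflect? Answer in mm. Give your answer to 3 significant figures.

22.3 mm

k_A = Gd⁴/(8D³N_a) = (69.4×10³)(6.8⁴)/(8·79.0³·23) = 1.6357 N/mm
Series: 1/k_eq = 1/1.6357 + 1/38 + 1/32 = 0.66894; k_eq = 1.4949 N/mm
δ = F/k_eq = 33.4/1.4949 = 22.342 mm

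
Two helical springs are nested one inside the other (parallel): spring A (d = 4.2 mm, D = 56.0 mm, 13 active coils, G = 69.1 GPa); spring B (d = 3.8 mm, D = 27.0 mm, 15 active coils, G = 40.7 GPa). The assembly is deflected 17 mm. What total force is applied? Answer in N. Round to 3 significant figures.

k_A = Gd⁴/(8D³N_a) = (69.1×10³)(4.2⁴)/(8·56.0³·13) = 1.1773 N/mm
k_B = Gd⁴/(8D³N_a) = (40.7×10³)(3.8⁴)/(8·27.0³·15) = 3.593 N/mm
Parallel: k_eq = 1.1773 + 3.593 = 4.7703 N/mm
F = k_eq·δ = 4.7703·17 = 81.095 N

81.1 N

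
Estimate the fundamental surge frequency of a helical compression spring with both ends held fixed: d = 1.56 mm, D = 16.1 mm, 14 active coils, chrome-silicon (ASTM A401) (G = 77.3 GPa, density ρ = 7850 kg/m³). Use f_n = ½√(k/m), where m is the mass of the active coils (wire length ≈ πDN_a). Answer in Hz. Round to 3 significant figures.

152 Hz

k = Gd⁴/(8D³N_a) = (77.3×10³)(1.56⁴)/(8·16.1³·14) = 0.97945 N/mm = 979.45 N/m
Wire length L = πDN_a = π·16.1·14 = 708.11 mm
m = ρ·(πd²/4)·L = 7850 × 1.9113×10⁻⁶ m² × 0.70811 m = 0.010625 kg
f_n = ½√(k/m) = 0.5·√(979.45/0.010625) = 0.5·√(92187) = 151.81 Hz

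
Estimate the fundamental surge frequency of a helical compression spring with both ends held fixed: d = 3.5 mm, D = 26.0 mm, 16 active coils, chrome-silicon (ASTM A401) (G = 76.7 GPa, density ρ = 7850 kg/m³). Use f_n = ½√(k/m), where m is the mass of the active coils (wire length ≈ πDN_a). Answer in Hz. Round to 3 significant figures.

114 Hz

k = Gd⁴/(8D³N_a) = (76.7×10³)(3.5⁴)/(8·26.0³·16) = 5.1161 N/mm = 5116.1 N/m
Wire length L = πDN_a = π·26.0·16 = 1306.9 mm
m = ρ·(πd²/4)·L = 7850 × 9.6211×10⁻⁶ m² × 1.3069 m = 0.098705 kg
f_n = ½√(k/m) = 0.5·√(5116.1/0.098705) = 0.5·√(51832) = 113.83 Hz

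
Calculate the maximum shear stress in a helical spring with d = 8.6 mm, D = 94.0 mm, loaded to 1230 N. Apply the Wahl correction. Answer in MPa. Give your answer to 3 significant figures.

Spring index C = D/d = 94.0/8.6 = 10.9302
K_W = (4C−1)/(4C−4) + 0.615/C = 42.721/39.721 + 0.0563 = 1.1318
τ₀ = 8FD/(πd³) = 8·1230·94.0/(π·8.6³) = 924960/1998.2 = 462.89 MPa
τ_max = K·τ₀ = 1.1318 × 462.89 = 523.9 MPa

524 MPa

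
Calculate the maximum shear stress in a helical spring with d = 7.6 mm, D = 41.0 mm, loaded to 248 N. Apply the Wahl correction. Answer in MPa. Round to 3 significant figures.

Spring index C = D/d = 41.0/7.6 = 5.3947
K_W = (4C−1)/(4C−4) + 0.615/C = 20.579/17.579 + 0.1140 = 1.2847
τ₀ = 8FD/(πd³) = 8·248·41.0/(π·7.6³) = 81344/1379.1 = 58.984 MPa
τ_max = K·τ₀ = 1.2847 × 58.984 = 75.774 MPa

75.8 MPa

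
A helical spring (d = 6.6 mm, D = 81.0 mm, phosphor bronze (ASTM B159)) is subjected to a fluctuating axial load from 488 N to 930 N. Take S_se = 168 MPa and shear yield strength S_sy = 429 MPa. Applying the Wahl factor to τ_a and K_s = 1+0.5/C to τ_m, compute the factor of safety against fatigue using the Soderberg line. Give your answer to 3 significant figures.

C = D/d = 81.0/6.6 = 12.2727; K_W = (4C−1)/(4C−4)+0.615/C = 1.1166; K_s = 1+0.5/C = 1.0407
F_a = (F_max−F_min)/2 = 221 N; F_m = (F_max+F_min)/2 = 709 N
τ_a = K_W·8F_aD/(πd³) = 1.1166 × 158.56 = 177.05 MPa
τ_m = K_s·8F_mD/(πd³) = 1.0407 × 508.67 = 529.4 MPa
Soderberg: 1/n_f = τ_a/S_se + τ_m/S_sy = 177.05/168 + 529.4/429 = 1.05388 + 1.23403 = 2.2879
n_f = 1/2.2879 = 0.4371

0.437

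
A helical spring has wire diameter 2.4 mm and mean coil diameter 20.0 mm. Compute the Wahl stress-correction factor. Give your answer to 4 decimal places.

1.1761

C = D/d = 20.0/2.4 = 8.3333
K_W = (4C−1)/(4C−4) + 0.615/C = 32.333/29.333 + 0.0738 = 1.1761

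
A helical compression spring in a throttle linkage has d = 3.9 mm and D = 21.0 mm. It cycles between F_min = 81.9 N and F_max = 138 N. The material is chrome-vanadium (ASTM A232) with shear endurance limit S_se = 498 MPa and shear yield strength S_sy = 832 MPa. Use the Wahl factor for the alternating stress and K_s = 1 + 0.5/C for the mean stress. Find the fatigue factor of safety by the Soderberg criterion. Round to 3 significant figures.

C = D/d = 21.0/3.9 = 5.3846; K_W = (4C−1)/(4C−4)+0.615/C = 1.2853; K_s = 1+0.5/C = 1.0929
F_a = (F_max−F_min)/2 = 28.05 N; F_m = (F_max+F_min)/2 = 109.95 N
τ_a = K_W·8F_aD/(πd³) = 1.2853 × 25.287 = 32.501 MPa
τ_m = K_s·8F_mD/(πd³) = 1.0929 × 99.12 = 108.32 MPa
Soderberg: 1/n_f = τ_a/S_se + τ_m/S_sy = 32.501/498 + 108.32/832 = 0.06526 + 0.13020 = 0.19546
n_f = 1/0.19546 = 5.116

5.12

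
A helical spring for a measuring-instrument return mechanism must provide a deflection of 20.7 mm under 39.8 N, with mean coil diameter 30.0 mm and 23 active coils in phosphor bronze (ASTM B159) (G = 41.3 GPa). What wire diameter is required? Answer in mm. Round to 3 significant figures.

3.90 mm

Required rate k = F/δ = 39.8/20.7 = 1.9227 N/mm
d = (8D³N_a·k / G)^(1/4) = (8·30.0³·23·1.9227 / (41.3×10³))^0.25
  = (231.28)^0.25 = 3.8997 mm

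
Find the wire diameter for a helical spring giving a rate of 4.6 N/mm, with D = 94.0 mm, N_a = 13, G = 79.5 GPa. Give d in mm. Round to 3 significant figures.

d = (8D³N_a·k / G)^(1/4) = (8·94.0³·13·4.6 / (79.5×10³))^0.25
  = (4998.1)^0.25 = 8.4082 mm

8.41 mm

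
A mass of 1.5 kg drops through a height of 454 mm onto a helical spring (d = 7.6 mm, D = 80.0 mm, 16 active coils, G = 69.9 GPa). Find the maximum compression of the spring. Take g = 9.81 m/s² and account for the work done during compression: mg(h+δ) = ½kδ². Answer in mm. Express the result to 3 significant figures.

k = Gd⁴/(8D³N_a) = (69.9×10³)(7.6⁴)/(8·80.0³·16) = 3.5584 N/mm
W = mg = 1.5 × 9.81 = 14.715 N
½kδ² − Wδ − Wh = 0 → δ = (W + √(W² + 2kWh))/k
δ = (14.715 + √(216.53 + 47544.2))/3.5584 = (14.715 + 218.54)/3.5584 = 65.552 mm

65.6 mm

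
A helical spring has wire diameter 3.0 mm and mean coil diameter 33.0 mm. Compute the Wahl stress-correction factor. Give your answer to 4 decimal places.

C = D/d = 33.0/3.0 = 11.0000
K_W = (4C−1)/(4C−4) + 0.615/C = 43.000/40.000 + 0.0559 = 1.1309

1.1309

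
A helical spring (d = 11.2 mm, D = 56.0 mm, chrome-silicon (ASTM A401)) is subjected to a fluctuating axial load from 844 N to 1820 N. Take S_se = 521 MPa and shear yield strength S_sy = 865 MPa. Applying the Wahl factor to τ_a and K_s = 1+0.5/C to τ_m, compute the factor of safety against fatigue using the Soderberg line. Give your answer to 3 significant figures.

C = D/d = 56.0/11.2 = 5.0000; K_W = (4C−1)/(4C−4)+0.615/C = 1.3105; K_s = 1+0.5/C = 1.1000
F_a = (F_max−F_min)/2 = 488 N; F_m = (F_max+F_min)/2 = 1332 N
τ_a = K_W·8F_aD/(πd³) = 1.3105 × 49.533 = 64.913 MPa
τ_m = K_s·8F_mD/(πd³) = 1.1000 × 135.2 = 148.72 MPa
Soderberg: 1/n_f = τ_a/S_se + τ_m/S_sy = 64.913/521 + 148.72/865 = 0.12459 + 0.17193 = 0.29652
n_f = 1/0.29652 = 3.372

3.37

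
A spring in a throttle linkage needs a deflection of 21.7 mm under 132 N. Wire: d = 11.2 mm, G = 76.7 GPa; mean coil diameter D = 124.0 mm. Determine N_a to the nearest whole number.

13

Required rate k = F/δ = 132/21.7 = 6.0829 N/mm
N_a = Gd⁴/(8D³k) = (76.7×10³ × 11.2⁴)/(8 × 124.0³ × 6.0829)
    = 1.20689e+09 / 9.27832e+07 = 13.01 → 13 coils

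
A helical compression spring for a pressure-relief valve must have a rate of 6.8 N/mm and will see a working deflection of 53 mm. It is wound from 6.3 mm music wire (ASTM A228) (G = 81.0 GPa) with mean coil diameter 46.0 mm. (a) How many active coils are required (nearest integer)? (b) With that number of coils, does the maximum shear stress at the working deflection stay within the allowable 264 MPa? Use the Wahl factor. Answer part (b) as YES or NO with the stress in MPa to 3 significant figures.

N_a = Gd⁴/(8D³k) = (81.0×10³)(6.3⁴)/(8·46.0³·6.8) = 24.1 → N_a = 24
Actual rate k = Gd⁴/(8D³·24) = 6.8277 N/mm
Working load F = kδ = 6.8277·53 = 361.87 N
C = 46.0/6.3 = 7.3016; K_W = (4C−1)/(4C−4)+0.615/C = 1.2032
τ_max = K_W·8FD/(πd³) = 1.2032·169.52 = 203.98 MPa
τ_max ≤ 264 MPa → acceptable

(a) 24 coils; (b) YES, τ_max = 204 MPa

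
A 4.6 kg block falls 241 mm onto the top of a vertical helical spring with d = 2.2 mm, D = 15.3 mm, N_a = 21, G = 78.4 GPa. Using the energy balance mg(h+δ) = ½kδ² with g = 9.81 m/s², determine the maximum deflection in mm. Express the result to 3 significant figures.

100 mm

k = Gd⁴/(8D³N_a) = (78.4×10³)(2.2⁴)/(8·15.3³·21) = 3.0523 N/mm
W = mg = 4.6 × 9.81 = 45.126 N
½kδ² − Wδ − Wh = 0 → δ = (W + √(W² + 2kWh))/k
δ = (45.126 + √(2036.4 + 66389.1))/3.0523 = (45.126 + 261.58)/3.0523 = 100.49 mm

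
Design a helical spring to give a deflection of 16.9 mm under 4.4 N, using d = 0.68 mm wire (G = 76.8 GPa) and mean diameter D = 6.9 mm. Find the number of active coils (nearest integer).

Required rate k = F/δ = 4.4/16.9 = 0.26036 N/mm
N_a = Gd⁴/(8D³k) = (76.8×10³ × 0.68⁴)/(8 × 6.9³ × 0.26036)
    = 16420.9 / 684.232 = 24 → 24 coils

24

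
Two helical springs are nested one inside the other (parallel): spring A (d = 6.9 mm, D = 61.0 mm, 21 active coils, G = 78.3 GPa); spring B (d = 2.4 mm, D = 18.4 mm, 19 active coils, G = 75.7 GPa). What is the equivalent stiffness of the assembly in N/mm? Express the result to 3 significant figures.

k_A = Gd⁴/(8D³N_a) = (78.3×10³)(6.9⁴)/(8·61.0³·21) = 4.6544 N/mm
k_B = Gd⁴/(8D³N_a) = (75.7×10³)(2.4⁴)/(8·18.4³·19) = 2.6524 N/mm
Parallel: k_eq = 4.6544 + 2.6524 = 7.3068 N/mm

7.31 N/mm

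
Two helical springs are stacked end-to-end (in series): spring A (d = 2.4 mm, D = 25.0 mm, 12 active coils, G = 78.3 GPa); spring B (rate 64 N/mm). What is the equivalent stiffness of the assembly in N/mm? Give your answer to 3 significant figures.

1.69 N/mm

k_A = Gd⁴/(8D³N_a) = (78.3×10³)(2.4⁴)/(8·25.0³·12) = 1.7319 N/mm
Series: 1/k_eq = 1/1.7319 + 1/64 = 0.59304; k_eq = 1.6862 N/mm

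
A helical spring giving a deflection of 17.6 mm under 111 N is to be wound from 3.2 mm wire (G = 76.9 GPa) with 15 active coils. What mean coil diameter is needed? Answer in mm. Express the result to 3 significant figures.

22.0 mm

Required rate k = F/δ = 111/17.6 = 6.3068 N/mm
D = (Gd⁴/(8N_a·k))^(1/3) = (76.9×10³·3.2⁴/(8·15·6.3068))^(1/3)
  = (10654.5)^(1/3) = 22.0045 mm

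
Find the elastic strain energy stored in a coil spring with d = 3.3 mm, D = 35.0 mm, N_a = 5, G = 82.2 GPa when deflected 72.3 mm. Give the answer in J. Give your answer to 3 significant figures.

k = Gd⁴/(8D³N_a) = (82.2×10³)(3.3⁴)/(8·35.0³·5) = 5.6841 N/mm
U = ½kδ² = 0.5 × 5.6841 × 72.3² = 14856 N·mm = 14.856 J

14.9 J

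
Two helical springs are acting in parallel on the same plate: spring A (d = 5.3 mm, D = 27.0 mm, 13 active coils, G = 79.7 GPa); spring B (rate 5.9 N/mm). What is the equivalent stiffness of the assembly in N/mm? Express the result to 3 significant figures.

k_A = Gd⁴/(8D³N_a) = (79.7×10³)(5.3⁴)/(8·27.0³·13) = 30.721 N/mm
Parallel: k_eq = 30.721 + 5.9 = 36.621 N/mm

36.6 N/mm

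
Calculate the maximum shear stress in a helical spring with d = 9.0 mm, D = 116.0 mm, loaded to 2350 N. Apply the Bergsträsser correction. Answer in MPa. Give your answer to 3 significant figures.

Spring index C = D/d = 116.0/9.0 = 12.8889
K_B = (4C+2)/(4C−3) = 53.556/48.556 = 1.1030
τ₀ = 8FD/(πd³) = 8·2350·116.0/(π·9.0³) = 2.1808e+06/2290.2 = 952.22 MPa
τ_max = K·τ₀ = 1.1030 × 952.22 = 1050.3 MPa

1050 MPa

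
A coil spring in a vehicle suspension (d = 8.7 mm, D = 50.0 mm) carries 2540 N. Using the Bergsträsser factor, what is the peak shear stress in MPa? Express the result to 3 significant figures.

614 MPa

Spring index C = D/d = 50.0/8.7 = 5.7471
K_B = (4C+2)/(4C−3) = 24.989/19.989 = 1.2501
τ₀ = 8FD/(πd³) = 8·2540·50.0/(π·8.7³) = 1.016e+06/2068.7 = 491.12 MPa
τ_max = K·τ₀ = 1.2501 × 491.12 = 613.97 MPa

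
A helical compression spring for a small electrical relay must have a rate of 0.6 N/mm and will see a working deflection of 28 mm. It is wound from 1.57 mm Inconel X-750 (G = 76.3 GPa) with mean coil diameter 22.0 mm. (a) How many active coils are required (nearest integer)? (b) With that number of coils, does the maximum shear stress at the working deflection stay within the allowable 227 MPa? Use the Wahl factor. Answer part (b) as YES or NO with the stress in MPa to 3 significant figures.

(a) 9 coils; (b) NO, τ_max = 270 MPa

N_a = Gd⁴/(8D³k) = (76.3×10³)(1.57⁴)/(8·22.0³·0.6) = 9.07 → N_a = 9
Actual rate k = Gd⁴/(8D³·9) = 0.60468 N/mm
Working load F = kδ = 0.60468·28 = 16.931 N
C = 22.0/1.57 = 14.0127; K_W = (4C−1)/(4C−4)+0.615/C = 1.1015
τ_max = K_W·8FD/(πd³) = 1.1015·245.1 = 269.98 MPa
τ_max > 227 MPa → exceeds allowable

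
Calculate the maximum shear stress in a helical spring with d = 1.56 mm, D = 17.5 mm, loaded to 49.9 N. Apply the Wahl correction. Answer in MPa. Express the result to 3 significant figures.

Spring index C = D/d = 17.5/1.56 = 11.2179
K_W = (4C−1)/(4C−4) + 0.615/C = 43.872/40.872 + 0.0548 = 1.1282
τ₀ = 8FD/(πd³) = 8·49.9·17.5/(π·1.56³) = 6986/11.927 = 585.74 MPa
τ_max = K·τ₀ = 1.1282 × 585.74 = 660.85 MPa

661 MPa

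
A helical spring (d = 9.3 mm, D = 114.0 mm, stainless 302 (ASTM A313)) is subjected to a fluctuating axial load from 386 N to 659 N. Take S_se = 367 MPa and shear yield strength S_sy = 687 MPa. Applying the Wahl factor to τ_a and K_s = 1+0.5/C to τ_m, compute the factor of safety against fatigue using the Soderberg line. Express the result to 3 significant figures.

2.30

C = D/d = 114.0/9.3 = 12.2581; K_W = (4C−1)/(4C−4)+0.615/C = 1.1168; K_s = 1+0.5/C = 1.0408
F_a = (F_max−F_min)/2 = 136.5 N; F_m = (F_max+F_min)/2 = 522.5 N
τ_a = K_W·8F_aD/(πd³) = 1.1168 × 49.264 = 55.017 MPa
τ_m = K_s·8F_mD/(πd³) = 1.0408 × 188.57 = 196.27 MPa
Soderberg: 1/n_f = τ_a/S_se + τ_m/S_sy = 55.017/367 + 196.27/687 = 0.14991 + 0.28569 = 0.4356
n_f = 1/0.4356 = 2.296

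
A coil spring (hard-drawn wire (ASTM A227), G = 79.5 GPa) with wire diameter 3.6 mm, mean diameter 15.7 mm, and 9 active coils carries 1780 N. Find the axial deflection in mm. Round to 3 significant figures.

k = Gd⁴/(8D³N_a) = (79.5×10³)(3.6⁴)/(8·15.7³·9) = 47.923 N/mm
δ = F/k = 1780 / 47.923 = 37.143 mm

37.1 mm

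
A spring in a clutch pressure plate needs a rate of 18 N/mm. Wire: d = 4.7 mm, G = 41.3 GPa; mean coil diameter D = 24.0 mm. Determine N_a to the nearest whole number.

10

N_a = Gd⁴/(8D³k) = (41.3×10³ × 4.7⁴)/(8 × 24.0³ × 18)
    = 2.01531e+07 / 1.99066e+06 = 10.12 → 10 coils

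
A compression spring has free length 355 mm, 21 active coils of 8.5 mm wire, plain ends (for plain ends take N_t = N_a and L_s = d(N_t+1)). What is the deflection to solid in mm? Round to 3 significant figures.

168 mm

N_t = 21; L_s = 8.5·22 = 187 mm
δ_solid = L₀ − L_s = 355 − 187 = 168 mm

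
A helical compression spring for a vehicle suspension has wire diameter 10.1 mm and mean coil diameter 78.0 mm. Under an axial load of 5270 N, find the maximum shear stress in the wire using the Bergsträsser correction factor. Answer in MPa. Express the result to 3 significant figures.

1200 MPa

Spring index C = D/d = 78.0/10.1 = 7.7228
K_B = (4C+2)/(4C−3) = 32.891/27.891 = 1.1793
τ₀ = 8FD/(πd³) = 8·5270·78.0/(π·10.1³) = 3.28848e+06/3236.8 = 1016 MPa
τ_max = K·τ₀ = 1.1793 × 1016 = 1198.1 MPa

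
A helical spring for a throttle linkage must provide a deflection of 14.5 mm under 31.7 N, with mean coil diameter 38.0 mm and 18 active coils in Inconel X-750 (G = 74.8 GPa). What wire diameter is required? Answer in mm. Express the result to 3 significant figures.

Required rate k = F/δ = 31.7/14.5 = 2.1862 N/mm
d = (8D³N_a·k / G)^(1/4) = (8·38.0³·18·2.1862 / (74.8×10³))^0.25
  = (230.94)^0.25 = 3.8983 mm

3.90 mm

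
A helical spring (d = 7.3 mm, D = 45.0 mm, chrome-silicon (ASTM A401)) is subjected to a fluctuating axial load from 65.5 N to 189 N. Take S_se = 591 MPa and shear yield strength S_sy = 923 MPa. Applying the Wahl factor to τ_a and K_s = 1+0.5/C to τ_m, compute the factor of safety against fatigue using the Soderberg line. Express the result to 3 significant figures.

12.2

C = D/d = 45.0/7.3 = 6.1644; K_W = (4C−1)/(4C−4)+0.615/C = 1.2450; K_s = 1+0.5/C = 1.0811
F_a = (F_max−F_min)/2 = 61.75 N; F_m = (F_max+F_min)/2 = 127.25 N
τ_a = K_W·8F_aD/(πd³) = 1.2450 × 18.19 = 22.646 MPa
τ_m = K_s·8F_mD/(πd³) = 1.0811 × 37.484 = 40.524 MPa
Soderberg: 1/n_f = τ_a/S_se + τ_m/S_sy = 22.646/591 + 40.524/923 = 0.03832 + 0.04390 = 0.082222
n_f = 1/0.082222 = 12.16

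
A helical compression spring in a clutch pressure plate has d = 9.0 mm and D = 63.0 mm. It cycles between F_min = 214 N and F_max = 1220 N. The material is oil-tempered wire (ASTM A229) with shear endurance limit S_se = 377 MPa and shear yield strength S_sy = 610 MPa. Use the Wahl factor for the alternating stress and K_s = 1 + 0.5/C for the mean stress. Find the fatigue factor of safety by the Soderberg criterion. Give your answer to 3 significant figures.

C = D/d = 63.0/9.0 = 7.0000; K_W = (4C−1)/(4C−4)+0.615/C = 1.2129; K_s = 1+0.5/C = 1.0714
F_a = (F_max−F_min)/2 = 503 N; F_m = (F_max+F_min)/2 = 717 N
τ_a = K_W·8F_aD/(πd³) = 1.2129 × 110.69 = 134.26 MPa
τ_m = K_s·8F_mD/(πd³) = 1.0714 × 157.79 = 169.06 MPa
Soderberg: 1/n_f = τ_a/S_se + τ_m/S_sy = 134.26/377 + 169.06/610 = 0.35611 + 0.27714 = 0.63326
n_f = 1/0.63326 = 1.579

1.58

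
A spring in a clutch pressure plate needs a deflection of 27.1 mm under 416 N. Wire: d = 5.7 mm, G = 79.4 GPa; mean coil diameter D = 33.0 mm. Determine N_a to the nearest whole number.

Required rate k = F/δ = 416/27.1 = 15.351 N/mm
N_a = Gd⁴/(8D³k) = (79.4×10³ × 5.7⁴)/(8 × 33.0³ × 15.351)
    = 8.38146e+07 / 4.41322e+06 = 18.99 → 19 coils

19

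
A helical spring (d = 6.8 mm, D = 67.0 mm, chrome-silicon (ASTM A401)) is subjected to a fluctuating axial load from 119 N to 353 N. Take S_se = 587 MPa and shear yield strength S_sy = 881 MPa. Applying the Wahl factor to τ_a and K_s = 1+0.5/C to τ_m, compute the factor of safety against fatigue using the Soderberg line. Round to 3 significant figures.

3.61

C = D/d = 67.0/6.8 = 9.8529; K_W = (4C−1)/(4C−4)+0.615/C = 1.1471; K_s = 1+0.5/C = 1.0507
F_a = (F_max−F_min)/2 = 117 N; F_m = (F_max+F_min)/2 = 236 N
τ_a = K_W·8F_aD/(πd³) = 1.1471 × 63.485 = 72.826 MPa
τ_m = K_s·8F_mD/(πd³) = 1.0507 × 128.06 = 134.55 MPa
Soderberg: 1/n_f = τ_a/S_se + τ_m/S_sy = 72.826/587 + 134.55/881 = 0.12407 + 0.15273 = 0.27679
n_f = 1/0.27679 = 3.613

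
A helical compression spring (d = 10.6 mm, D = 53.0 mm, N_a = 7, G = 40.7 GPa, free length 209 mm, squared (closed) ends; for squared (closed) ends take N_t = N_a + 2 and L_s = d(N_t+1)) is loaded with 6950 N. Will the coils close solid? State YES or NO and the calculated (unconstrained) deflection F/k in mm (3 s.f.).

k = Gd⁴/(8D³N_a) = (40.7×10³)(10.6⁴)/(8·53.0³·7) = 61.631 N/mm
N_t = 9; L_s = 10.6·10 = 106 mm; δ_solid = L₀ − L_s = 209 − 106 = 103 mm
δ = F/k = 6950/61.631 = 112.77 mm
δ ≥ δ_solid → spring goes solid

YES, δ = 113 mm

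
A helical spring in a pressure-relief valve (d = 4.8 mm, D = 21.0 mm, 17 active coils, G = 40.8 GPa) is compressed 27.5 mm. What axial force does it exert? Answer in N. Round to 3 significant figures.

k = Gd⁴/(8D³N_a) = (40.8×10³)(4.8⁴)/(8·21.0³·17) = 17.196 N/mm
F = k·δ = 17.196 × 27.5 = 472.89 N

473 N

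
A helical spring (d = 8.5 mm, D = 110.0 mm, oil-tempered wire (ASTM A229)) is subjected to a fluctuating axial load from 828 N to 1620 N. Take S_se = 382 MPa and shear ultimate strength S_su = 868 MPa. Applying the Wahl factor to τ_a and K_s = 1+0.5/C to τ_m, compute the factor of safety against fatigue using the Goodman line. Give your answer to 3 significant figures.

0.838

C = D/d = 110.0/8.5 = 12.9412; K_W = (4C−1)/(4C−4)+0.615/C = 1.1103; K_s = 1+0.5/C = 1.0386
F_a = (F_max−F_min)/2 = 396 N; F_m = (F_max+F_min)/2 = 1224 N
τ_a = K_W·8F_aD/(πd³) = 1.1103 × 180.62 = 200.55 MPa
τ_m = K_s·8F_mD/(πd³) = 1.0386 × 558.29 = 579.86 MPa
Goodman: 1/n_f = τ_a/S_se + τ_m/S_su = 200.55/382 + 579.86/868 = 0.52500 + 0.66804 = 1.193
n_f = 1/1.193 = 0.8382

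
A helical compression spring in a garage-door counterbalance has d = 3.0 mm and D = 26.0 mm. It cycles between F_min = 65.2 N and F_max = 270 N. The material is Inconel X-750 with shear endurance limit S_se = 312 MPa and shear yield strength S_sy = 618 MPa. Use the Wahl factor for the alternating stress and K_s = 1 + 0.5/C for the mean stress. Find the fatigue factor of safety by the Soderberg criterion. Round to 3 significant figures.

C = D/d = 26.0/3.0 = 8.6667; K_W = (4C−1)/(4C−4)+0.615/C = 1.1688; K_s = 1+0.5/C = 1.0577
F_a = (F_max−F_min)/2 = 102.4 N; F_m = (F_max+F_min)/2 = 167.6 N
τ_a = K_W·8F_aD/(πd³) = 1.1688 × 251.1 = 293.48 MPa
τ_m = K_s·8F_mD/(πd³) = 1.0577 × 410.98 = 434.69 MPa
Soderberg: 1/n_f = τ_a/S_se + τ_m/S_sy = 293.48/312 + 434.69/618 = 0.94066 + 0.70339 = 1.644
n_f = 1/1.644 = 0.6083

0.608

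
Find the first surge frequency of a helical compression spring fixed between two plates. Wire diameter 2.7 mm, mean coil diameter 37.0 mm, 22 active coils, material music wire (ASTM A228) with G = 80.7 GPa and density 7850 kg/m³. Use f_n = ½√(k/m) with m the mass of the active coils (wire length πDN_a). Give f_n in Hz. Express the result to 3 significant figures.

32.3 Hz

k = Gd⁴/(8D³N_a) = (80.7×10³)(2.7⁴)/(8·37.0³·22) = 0.48107 N/mm = 481.07 N/m
Wire length L = πDN_a = π·37.0·22 = 2557.3 mm
m = ρ·(πd²/4)·L = 7850 × 5.7256×10⁻⁶ m² × 2.5573 m = 0.11494 kg
f_n = ½√(k/m) = 0.5·√(481.07/0.11494) = 0.5·√(4185.5) = 32.348 Hz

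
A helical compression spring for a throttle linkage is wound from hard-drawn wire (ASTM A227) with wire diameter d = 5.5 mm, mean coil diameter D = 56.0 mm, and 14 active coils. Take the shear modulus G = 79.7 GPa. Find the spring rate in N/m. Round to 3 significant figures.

3710 N/m

k = Gd⁴/(8D³N_a) = (79.7×10³ × 5.5⁴) / (8 × 56.0³ × 14)
  = 7.29305e+07 / 1.9669e+07 = 3.7079 N/mm = 3707.9 N/m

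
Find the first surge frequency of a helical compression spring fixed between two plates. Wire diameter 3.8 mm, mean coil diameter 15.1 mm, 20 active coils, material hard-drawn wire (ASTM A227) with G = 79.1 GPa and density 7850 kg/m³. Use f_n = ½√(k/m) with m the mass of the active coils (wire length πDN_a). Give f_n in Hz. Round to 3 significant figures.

k = Gd⁴/(8D³N_a) = (79.1×10³)(3.8⁴)/(8·15.1³·20) = 29.941 N/mm = 29941 N/m
Wire length L = πDN_a = π·15.1·20 = 948.76 mm
m = ρ·(πd²/4)·L = 7850 × 11.341×10⁻⁶ m² × 0.94876 m = 0.084466 kg
f_n = ½√(k/m) = 0.5·√(29941/0.084466) = 0.5·√(3.5447e+05) = 297.69 Hz

298 Hz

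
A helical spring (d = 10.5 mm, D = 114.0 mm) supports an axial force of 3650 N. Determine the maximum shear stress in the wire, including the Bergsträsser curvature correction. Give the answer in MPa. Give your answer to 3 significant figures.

1030 MPa

Spring index C = D/d = 114.0/10.5 = 10.8571
K_B = (4C+2)/(4C−3) = 45.429/40.429 = 1.1237
τ₀ = 8FD/(πd³) = 8·3650·114.0/(π·10.5³) = 3.3288e+06/3636.8 = 915.31 MPa
τ_max = K·τ₀ = 1.1237 × 915.31 = 1028.5 MPa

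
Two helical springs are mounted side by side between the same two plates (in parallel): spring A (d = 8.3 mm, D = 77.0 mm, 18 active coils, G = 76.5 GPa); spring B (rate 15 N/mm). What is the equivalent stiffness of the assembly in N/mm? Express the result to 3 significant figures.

20.5 N/mm

k_A = Gd⁴/(8D³N_a) = (76.5×10³)(8.3⁴)/(8·77.0³·18) = 5.5225 N/mm
Parallel: k_eq = 5.5225 + 15 = 20.523 N/mm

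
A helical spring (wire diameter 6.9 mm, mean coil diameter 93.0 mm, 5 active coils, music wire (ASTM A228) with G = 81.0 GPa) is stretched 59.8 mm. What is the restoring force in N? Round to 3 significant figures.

341 N

k = Gd⁴/(8D³N_a) = (81.0×10³)(6.9⁴)/(8·93.0³·5) = 5.7065 N/mm
F = k·δ = 5.7065 × 59.8 = 341.25 N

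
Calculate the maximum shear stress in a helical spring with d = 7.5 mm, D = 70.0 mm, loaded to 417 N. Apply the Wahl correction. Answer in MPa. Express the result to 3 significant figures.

204 MPa

Spring index C = D/d = 70.0/7.5 = 9.3333
K_W = (4C−1)/(4C−4) + 0.615/C = 36.333/33.333 + 0.0659 = 1.1559
τ₀ = 8FD/(πd³) = 8·417·70.0/(π·7.5³) = 233520/1325.4 = 176.19 MPa
τ_max = K·τ₀ = 1.1559 × 176.19 = 203.66 MPa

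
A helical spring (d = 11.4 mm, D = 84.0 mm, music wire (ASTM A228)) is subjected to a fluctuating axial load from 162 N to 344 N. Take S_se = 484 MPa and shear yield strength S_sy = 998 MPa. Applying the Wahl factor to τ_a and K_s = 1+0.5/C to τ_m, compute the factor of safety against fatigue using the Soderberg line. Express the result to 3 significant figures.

13.9

C = D/d = 84.0/11.4 = 7.3684; K_W = (4C−1)/(4C−4)+0.615/C = 1.2012; K_s = 1+0.5/C = 1.0679
F_a = (F_max−F_min)/2 = 91 N; F_m = (F_max+F_min)/2 = 253 N
τ_a = K_W·8F_aD/(πd³) = 1.2012 × 13.139 = 15.782 MPa
τ_m = K_s·8F_mD/(πd³) = 1.0679 × 36.528 = 39.007 MPa
Soderberg: 1/n_f = τ_a/S_se + τ_m/S_sy = 15.782/484 + 39.007/998 = 0.03261 + 0.03908 = 0.071693
n_f = 1/0.071693 = 13.95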